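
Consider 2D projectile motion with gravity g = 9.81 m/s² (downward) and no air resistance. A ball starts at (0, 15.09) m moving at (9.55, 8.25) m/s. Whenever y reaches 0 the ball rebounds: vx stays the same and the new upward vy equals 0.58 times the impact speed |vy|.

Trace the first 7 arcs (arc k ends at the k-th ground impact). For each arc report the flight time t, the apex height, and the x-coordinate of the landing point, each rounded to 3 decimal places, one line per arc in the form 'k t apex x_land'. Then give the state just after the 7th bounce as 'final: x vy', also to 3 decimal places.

1 2.786 18.559 26.608
2 2.256 6.243 48.156
3 1.309 2.100 60.655
4 0.759 0.707 67.904
5 0.440 0.238 72.108
6 0.255 0.080 74.546
7 0.148 0.027 75.961
final: 75.961 0.421

Arc 1: start y=15.090, vy=8.250 → t=2.786, apex=18.559, x_land=26.608, impact vy=-19.082
  bounce: vy ← 0.58·19.082 = 11.068
Arc 2: start y=0.000, vy=11.068 → t=2.256, apex=6.243, x_land=48.156, impact vy=-11.068
  bounce: vy ← 0.58·11.068 = 6.419
Arc 3: start y=0.000, vy=6.419 → t=1.309, apex=2.100, x_land=60.655, impact vy=-6.419
  bounce: vy ← 0.58·6.419 = 3.723
Arc 4: start y=0.000, vy=3.723 → t=0.759, apex=0.707, x_land=67.904, impact vy=-3.723
  bounce: vy ← 0.58·3.723 = 2.159
Arc 5: start y=0.000, vy=2.159 → t=0.440, apex=0.238, x_land=72.108, impact vy=-2.159
  bounce: vy ← 0.58·2.159 = 1.252
Arc 6: start y=0.000, vy=1.252 → t=0.255, apex=0.080, x_land=74.546, impact vy=-1.252
  bounce: vy ← 0.58·1.252 = 0.726
Arc 7: start y=0.000, vy=0.726 → t=0.148, apex=0.027, x_land=75.961, impact vy=-0.726
  bounce: vy ← 0.58·0.726 = 0.421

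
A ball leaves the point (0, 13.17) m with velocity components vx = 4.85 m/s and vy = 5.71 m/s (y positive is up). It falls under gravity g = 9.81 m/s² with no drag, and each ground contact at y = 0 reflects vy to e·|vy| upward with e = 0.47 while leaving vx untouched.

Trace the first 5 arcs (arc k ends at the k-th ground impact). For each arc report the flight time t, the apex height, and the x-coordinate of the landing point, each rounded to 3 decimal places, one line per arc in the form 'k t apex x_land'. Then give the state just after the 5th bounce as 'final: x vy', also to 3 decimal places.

1 2.321 14.832 11.257
2 1.635 3.276 19.184
3 0.768 0.724 22.910
4 0.361 0.160 24.662
5 0.170 0.035 25.485
final: 25.485 0.391

Arc 1: start y=13.170, vy=5.710 → t=2.321, apex=14.832, x_land=11.257, impact vy=-17.059
  bounce: vy ← 0.47·17.059 = 8.018
Arc 2: start y=0.000, vy=8.018 → t=1.635, apex=3.276, x_land=19.184, impact vy=-8.018
  bounce: vy ← 0.47·8.018 = 3.768
Arc 3: start y=0.000, vy=3.768 → t=0.768, apex=0.724, x_land=22.910, impact vy=-3.768
  bounce: vy ← 0.47·3.768 = 1.771
Arc 4: start y=0.000, vy=1.771 → t=0.361, apex=0.160, x_land=24.662, impact vy=-1.771
  bounce: vy ← 0.47·1.771 = 0.832
Arc 5: start y=0.000, vy=0.832 → t=0.170, apex=0.035, x_land=25.485, impact vy=-0.832
  bounce: vy ← 0.47·0.832 = 0.391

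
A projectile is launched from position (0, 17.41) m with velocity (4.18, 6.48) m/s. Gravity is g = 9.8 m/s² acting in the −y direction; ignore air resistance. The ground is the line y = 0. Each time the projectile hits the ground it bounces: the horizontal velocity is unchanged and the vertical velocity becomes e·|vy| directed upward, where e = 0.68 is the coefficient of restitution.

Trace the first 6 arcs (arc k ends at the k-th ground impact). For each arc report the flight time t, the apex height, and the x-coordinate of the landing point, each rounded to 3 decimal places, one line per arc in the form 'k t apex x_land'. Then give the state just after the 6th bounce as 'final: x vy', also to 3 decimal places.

Arc 1: start y=17.410, vy=6.480 → t=2.659, apex=19.552, x_land=11.114, impact vy=-19.576
  bounce: vy ← 0.68·19.576 = 13.312
Arc 2: start y=0.000, vy=13.312 → t=2.717, apex=9.041, x_land=22.470, impact vy=-13.312
  bounce: vy ← 0.68·13.312 = 9.052
Arc 3: start y=0.000, vy=9.052 → t=1.847, apex=4.181, x_land=30.191, impact vy=-9.052
  bounce: vy ← 0.68·9.052 = 6.155
Arc 4: start y=0.000, vy=6.155 → t=1.256, apex=1.933, x_land=35.442, impact vy=-6.155
  bounce: vy ← 0.68·6.155 = 4.186
Arc 5: start y=0.000, vy=4.186 → t=0.854, apex=0.894, x_land=39.013, impact vy=-4.186
  bounce: vy ← 0.68·4.186 = 2.846
Arc 6: start y=0.000, vy=2.846 → t=0.581, apex=0.413, x_land=41.441, impact vy=-2.846
  bounce: vy ← 0.68·2.846 = 1.935

1 2.659 19.552 11.114
2 2.717 9.041 22.470
3 1.847 4.181 30.191
4 1.256 1.933 35.442
5 0.854 0.894 39.013
6 0.581 0.413 41.441
final: 41.441 1.935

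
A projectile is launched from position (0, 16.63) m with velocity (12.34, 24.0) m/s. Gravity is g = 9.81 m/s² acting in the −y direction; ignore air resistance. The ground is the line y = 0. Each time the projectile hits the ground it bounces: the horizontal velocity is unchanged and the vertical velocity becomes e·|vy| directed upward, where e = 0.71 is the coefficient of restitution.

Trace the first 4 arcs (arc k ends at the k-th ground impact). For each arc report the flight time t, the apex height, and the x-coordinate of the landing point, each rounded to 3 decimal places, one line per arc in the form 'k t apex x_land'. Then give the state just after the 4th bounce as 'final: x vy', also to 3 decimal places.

Arc 1: start y=16.630, vy=24.000 → t=5.508, apex=45.988, x_land=67.974, impact vy=-30.038
  bounce: vy ← 0.71·30.038 = 21.327
Arc 2: start y=0.000, vy=21.327 → t=4.348, apex=23.182, x_land=121.629, impact vy=-21.327
  bounce: vy ← 0.71·21.327 = 15.142
Arc 3: start y=0.000, vy=15.142 → t=3.087, apex=11.686, x_land=159.723, impact vy=-15.142
  bounce: vy ← 0.71·15.142 = 10.751
Arc 4: start y=0.000, vy=10.751 → t=2.192, apex=5.891, x_land=186.771, impact vy=-10.751
  bounce: vy ← 0.71·10.751 = 7.633

1 5.508 45.988 67.974
2 4.348 23.182 121.629
3 3.087 11.686 159.723
4 2.192 5.891 186.771
final: 186.771 7.633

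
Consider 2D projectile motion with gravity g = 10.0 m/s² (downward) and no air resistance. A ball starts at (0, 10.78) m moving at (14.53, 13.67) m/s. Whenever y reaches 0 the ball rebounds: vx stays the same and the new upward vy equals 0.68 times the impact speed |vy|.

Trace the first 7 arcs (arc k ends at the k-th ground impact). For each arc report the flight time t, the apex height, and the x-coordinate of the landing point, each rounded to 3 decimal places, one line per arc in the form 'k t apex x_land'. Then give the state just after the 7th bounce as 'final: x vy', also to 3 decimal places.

Arc 1: start y=10.780, vy=13.670 → t=3.373, apex=20.123, x_land=49.012, impact vy=-20.062
  bounce: vy ← 0.68·20.062 = 13.642
Arc 2: start y=0.000, vy=13.642 → t=2.728, apex=9.305, x_land=88.655, impact vy=-13.642
  bounce: vy ← 0.68·13.642 = 9.276
Arc 3: start y=0.000, vy=9.276 → t=1.855, apex=4.303, x_land=115.613, impact vy=-9.276
  bounce: vy ← 0.68·9.276 = 6.308
Arc 4: start y=0.000, vy=6.308 → t=1.262, apex=1.990, x_land=133.944, impact vy=-6.308
  bounce: vy ← 0.68·6.308 = 4.289
Arc 5: start y=0.000, vy=4.289 → t=0.858, apex=0.920, x_land=146.409, impact vy=-4.289
  bounce: vy ← 0.68·4.289 = 2.917
Arc 6: start y=0.000, vy=2.917 → t=0.583, apex=0.425, x_land=154.885, impact vy=-2.917
  bounce: vy ← 0.68·2.917 = 1.983
Arc 7: start y=0.000, vy=1.983 → t=0.397, apex=0.197, x_land=160.649, impact vy=-1.983
  bounce: vy ← 0.68·1.983 = 1.349

1 3.373 20.123 49.012
2 2.728 9.305 88.655
3 1.855 4.303 115.613
4 1.262 1.990 133.944
5 0.858 0.920 146.409
6 0.583 0.425 154.885
7 0.397 0.197 160.649
final: 160.649 1.349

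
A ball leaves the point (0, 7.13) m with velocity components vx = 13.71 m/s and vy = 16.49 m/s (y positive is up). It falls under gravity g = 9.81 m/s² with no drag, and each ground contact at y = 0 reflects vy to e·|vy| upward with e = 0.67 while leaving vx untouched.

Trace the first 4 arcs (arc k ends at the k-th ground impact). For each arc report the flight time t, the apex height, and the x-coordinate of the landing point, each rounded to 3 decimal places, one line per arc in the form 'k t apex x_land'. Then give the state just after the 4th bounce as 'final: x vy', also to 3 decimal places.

1 3.750 20.989 51.406
2 2.772 9.422 89.410
3 1.857 4.230 114.872
4 1.244 1.899 131.932
final: 131.932 4.089

Arc 1: start y=7.130, vy=16.490 → t=3.750, apex=20.989, x_land=51.406, impact vy=-20.293
  bounce: vy ← 0.67·20.293 = 13.596
Arc 2: start y=0.000, vy=13.596 → t=2.772, apex=9.422, x_land=89.410, impact vy=-13.596
  bounce: vy ← 0.67·13.596 = 9.110
Arc 3: start y=0.000, vy=9.110 → t=1.857, apex=4.230, x_land=114.872, impact vy=-9.110
  bounce: vy ← 0.67·9.110 = 6.103
Arc 4: start y=0.000, vy=6.103 → t=1.244, apex=1.899, x_land=131.932, impact vy=-6.103
  bounce: vy ← 0.67·6.103 = 4.089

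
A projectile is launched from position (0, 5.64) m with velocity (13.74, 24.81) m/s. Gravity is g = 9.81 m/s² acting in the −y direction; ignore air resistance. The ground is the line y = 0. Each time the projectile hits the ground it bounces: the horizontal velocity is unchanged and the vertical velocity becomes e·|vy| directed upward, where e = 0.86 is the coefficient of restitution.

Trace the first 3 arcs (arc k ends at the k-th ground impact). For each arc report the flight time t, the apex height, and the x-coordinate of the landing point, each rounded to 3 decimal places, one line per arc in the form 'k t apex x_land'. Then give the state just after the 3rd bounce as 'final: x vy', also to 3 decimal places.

1 5.276 37.013 72.493
2 4.725 27.375 137.412
3 4.063 20.246 193.242
final: 193.242 17.140

Arc 1: start y=5.640, vy=24.810 → t=5.276, apex=37.013, x_land=72.493, impact vy=-26.948
  bounce: vy ← 0.86·26.948 = 23.175
Arc 2: start y=0.000, vy=23.175 → t=4.725, apex=27.375, x_land=137.412, impact vy=-23.175
  bounce: vy ← 0.86·23.175 = 19.931
Arc 3: start y=0.000, vy=19.931 → t=4.063, apex=20.246, x_land=193.242, impact vy=-19.931
  bounce: vy ← 0.86·19.931 = 17.140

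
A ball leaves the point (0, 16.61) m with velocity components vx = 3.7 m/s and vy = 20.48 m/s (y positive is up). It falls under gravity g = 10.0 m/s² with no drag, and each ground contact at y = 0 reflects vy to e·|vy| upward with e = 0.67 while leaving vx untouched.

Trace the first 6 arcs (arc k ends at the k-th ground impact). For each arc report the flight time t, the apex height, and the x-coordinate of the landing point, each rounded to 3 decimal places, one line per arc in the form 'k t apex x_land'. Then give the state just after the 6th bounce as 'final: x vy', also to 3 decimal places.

Arc 1: start y=16.610, vy=20.480 → t=4.790, apex=37.582, x_land=17.721, impact vy=-27.416
  bounce: vy ← 0.67·27.416 = 18.369
Arc 2: start y=0.000, vy=18.369 → t=3.674, apex=16.870, x_land=31.314, impact vy=-18.369
  bounce: vy ← 0.67·18.369 = 12.307
Arc 3: start y=0.000, vy=12.307 → t=2.461, apex=7.573, x_land=40.421, impact vy=-12.307
  bounce: vy ← 0.67·12.307 = 8.246
Arc 4: start y=0.000, vy=8.246 → t=1.649, apex=3.400, x_land=46.523, impact vy=-8.246
  bounce: vy ← 0.67·8.246 = 5.525
Arc 5: start y=0.000, vy=5.525 → t=1.105, apex=1.526, x_land=50.611, impact vy=-5.525
  bounce: vy ← 0.67·5.525 = 3.701
Arc 6: start y=0.000, vy=3.701 → t=0.740, apex=0.685, x_land=53.351, impact vy=-3.701
  bounce: vy ← 0.67·3.701 = 2.480

1 4.790 37.582 17.721
2 3.674 16.870 31.314
3 2.461 7.573 40.421
4 1.649 3.400 46.523
5 1.105 1.526 50.611
6 0.740 0.685 53.351
final: 53.351 2.480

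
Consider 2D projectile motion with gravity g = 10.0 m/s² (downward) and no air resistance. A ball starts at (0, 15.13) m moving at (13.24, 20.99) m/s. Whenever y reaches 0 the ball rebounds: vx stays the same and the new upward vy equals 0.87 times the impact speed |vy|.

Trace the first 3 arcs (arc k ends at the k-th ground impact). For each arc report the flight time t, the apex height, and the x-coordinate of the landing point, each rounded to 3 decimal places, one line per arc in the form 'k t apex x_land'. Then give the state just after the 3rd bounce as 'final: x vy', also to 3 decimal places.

1 4.825 37.159 63.885
2 4.743 28.126 126.688
3 4.127 21.288 181.327
final: 181.327 17.952

Arc 1: start y=15.130, vy=20.990 → t=4.825, apex=37.159, x_land=63.885, impact vy=-27.261
  bounce: vy ← 0.87·27.261 = 23.717
Arc 2: start y=0.000, vy=23.717 → t=4.743, apex=28.126, x_land=126.688, impact vy=-23.717
  bounce: vy ← 0.87·23.717 = 20.634
Arc 3: start y=0.000, vy=20.634 → t=4.127, apex=21.288, x_land=181.327, impact vy=-20.634
  bounce: vy ← 0.87·20.634 = 17.952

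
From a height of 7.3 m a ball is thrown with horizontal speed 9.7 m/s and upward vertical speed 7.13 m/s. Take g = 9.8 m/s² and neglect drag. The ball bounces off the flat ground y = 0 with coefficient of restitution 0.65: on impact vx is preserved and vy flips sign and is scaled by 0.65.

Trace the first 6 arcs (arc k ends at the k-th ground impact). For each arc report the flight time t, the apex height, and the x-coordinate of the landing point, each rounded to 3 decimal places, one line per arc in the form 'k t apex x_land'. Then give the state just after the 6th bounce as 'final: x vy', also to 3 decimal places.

Arc 1: start y=7.300, vy=7.130 → t=2.149, apex=9.894, x_land=20.841, impact vy=-13.925
  bounce: vy ← 0.65·13.925 = 9.052
Arc 2: start y=0.000, vy=9.052 → t=1.847, apex=4.180, x_land=38.759, impact vy=-9.052
  bounce: vy ← 0.65·9.052 = 5.883
Arc 3: start y=0.000, vy=5.883 → t=1.201, apex=1.766, x_land=50.406, impact vy=-5.883
  bounce: vy ← 0.65·5.883 = 3.824
Arc 4: start y=0.000, vy=3.824 → t=0.780, apex=0.746, x_land=57.976, impact vy=-3.824
  bounce: vy ← 0.65·3.824 = 2.486
Arc 5: start y=0.000, vy=2.486 → t=0.507, apex=0.315, x_land=62.897, impact vy=-2.486
  bounce: vy ← 0.65·2.486 = 1.616
Arc 6: start y=0.000, vy=1.616 → t=0.330, apex=0.133, x_land=66.096, impact vy=-1.616
  bounce: vy ← 0.65·1.616 = 1.050

1 2.149 9.894 20.841
2 1.847 4.180 38.759
3 1.201 1.766 50.406
4 0.780 0.746 57.976
5 0.507 0.315 62.897
6 0.330 0.133 66.096
final: 66.096 1.050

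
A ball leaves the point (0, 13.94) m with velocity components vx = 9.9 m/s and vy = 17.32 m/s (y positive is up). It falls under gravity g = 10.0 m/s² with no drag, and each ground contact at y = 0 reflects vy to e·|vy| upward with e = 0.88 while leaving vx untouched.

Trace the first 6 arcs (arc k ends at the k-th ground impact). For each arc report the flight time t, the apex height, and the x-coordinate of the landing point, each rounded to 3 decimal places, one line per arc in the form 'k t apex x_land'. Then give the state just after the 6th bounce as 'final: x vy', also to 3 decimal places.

1 4.138 28.939 40.964
2 4.234 22.410 82.883
3 3.726 17.355 119.771
4 3.279 13.439 152.233
5 2.885 10.408 180.799
6 2.539 8.060 205.937
final: 205.937 11.173

Arc 1: start y=13.940, vy=17.320 → t=4.138, apex=28.939, x_land=40.964, impact vy=-24.058
  bounce: vy ← 0.88·24.058 = 21.171
Arc 2: start y=0.000, vy=21.171 → t=4.234, apex=22.410, x_land=82.883, impact vy=-21.171
  bounce: vy ← 0.88·21.171 = 18.630
Arc 3: start y=0.000, vy=18.630 → t=3.726, apex=17.355, x_land=119.771, impact vy=-18.630
  bounce: vy ← 0.88·18.630 = 16.395
Arc 4: start y=0.000, vy=16.395 → t=3.279, apex=13.439, x_land=152.233, impact vy=-16.395
  bounce: vy ← 0.88·16.395 = 14.427
Arc 5: start y=0.000, vy=14.427 → t=2.885, apex=10.408, x_land=180.799, impact vy=-14.427
  bounce: vy ← 0.88·14.427 = 12.696
Arc 6: start y=0.000, vy=12.696 → t=2.539, apex=8.060, x_land=205.937, impact vy=-12.696
  bounce: vy ← 0.88·12.696 = 11.173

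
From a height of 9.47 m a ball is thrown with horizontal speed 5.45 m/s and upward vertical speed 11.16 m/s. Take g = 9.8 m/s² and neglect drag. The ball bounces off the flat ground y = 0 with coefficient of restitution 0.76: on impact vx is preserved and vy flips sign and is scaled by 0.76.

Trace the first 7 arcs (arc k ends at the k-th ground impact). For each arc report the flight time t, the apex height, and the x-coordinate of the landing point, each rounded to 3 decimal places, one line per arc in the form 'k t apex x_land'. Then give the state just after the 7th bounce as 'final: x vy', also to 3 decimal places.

Arc 1: start y=9.470, vy=11.160 → t=2.936, apex=15.824, x_land=16.000, impact vy=-17.611
  bounce: vy ← 0.76·17.611 = 13.385
Arc 2: start y=0.000, vy=13.385 → t=2.732, apex=9.140, x_land=30.887, impact vy=-13.385
  bounce: vy ← 0.76·13.385 = 10.172
Arc 3: start y=0.000, vy=10.172 → t=2.076, apex=5.279, x_land=42.201, impact vy=-10.172
  bounce: vy ← 0.76·10.172 = 7.731
Arc 4: start y=0.000, vy=7.731 → t=1.578, apex=3.049, x_land=50.800, impact vy=-7.731
  bounce: vy ← 0.76·7.731 = 5.876
Arc 5: start y=0.000, vy=5.876 → t=1.199, apex=1.761, x_land=57.335, impact vy=-5.876
  bounce: vy ← 0.76·5.876 = 4.465
Arc 6: start y=0.000, vy=4.465 → t=0.911, apex=1.017, x_land=62.302, impact vy=-4.465
  bounce: vy ← 0.76·4.465 = 3.394
Arc 7: start y=0.000, vy=3.394 → t=0.693, apex=0.588, x_land=66.076, impact vy=-3.394
  bounce: vy ← 0.76·3.394 = 2.579

1 2.936 15.824 16.000
2 2.732 9.140 30.887
3 2.076 5.279 42.201
4 1.578 3.049 50.800
5 1.199 1.761 57.335
6 0.911 1.017 62.302
7 0.693 0.588 66.076
final: 66.076 2.579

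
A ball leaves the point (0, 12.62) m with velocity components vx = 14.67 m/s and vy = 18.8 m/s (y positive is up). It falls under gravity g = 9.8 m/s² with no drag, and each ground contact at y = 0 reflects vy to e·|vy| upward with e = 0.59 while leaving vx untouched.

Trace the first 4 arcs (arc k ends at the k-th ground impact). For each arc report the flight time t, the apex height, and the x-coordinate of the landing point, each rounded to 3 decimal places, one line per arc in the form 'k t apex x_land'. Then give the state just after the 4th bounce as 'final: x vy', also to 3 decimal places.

1 4.419 30.653 64.834
2 2.951 10.670 108.130
3 1.741 3.714 133.675
4 1.027 1.293 148.746
final: 148.746 2.970

Arc 1: start y=12.620, vy=18.800 → t=4.419, apex=30.653, x_land=64.834, impact vy=-24.511
  bounce: vy ← 0.59·24.511 = 14.462
Arc 2: start y=0.000, vy=14.462 → t=2.951, apex=10.670, x_land=108.130, impact vy=-14.462
  bounce: vy ← 0.59·14.462 = 8.532
Arc 3: start y=0.000, vy=8.532 → t=1.741, apex=3.714, x_land=133.675, impact vy=-8.532
  bounce: vy ← 0.59·8.532 = 5.034
Arc 4: start y=0.000, vy=5.034 → t=1.027, apex=1.293, x_land=148.746, impact vy=-5.034
  bounce: vy ← 0.59·5.034 = 2.970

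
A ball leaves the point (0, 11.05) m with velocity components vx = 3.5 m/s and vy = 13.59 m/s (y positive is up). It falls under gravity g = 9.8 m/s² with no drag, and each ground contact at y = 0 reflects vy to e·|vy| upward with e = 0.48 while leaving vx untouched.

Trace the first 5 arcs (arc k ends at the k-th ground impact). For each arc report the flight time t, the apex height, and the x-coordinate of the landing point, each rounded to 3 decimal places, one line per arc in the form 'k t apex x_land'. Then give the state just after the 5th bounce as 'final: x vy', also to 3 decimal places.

1 3.431 20.473 12.008
2 1.962 4.717 18.876
3 0.942 1.087 22.172
4 0.452 0.250 23.755
5 0.217 0.058 24.514
final: 24.514 0.510

Arc 1: start y=11.050, vy=13.590 → t=3.431, apex=20.473, x_land=12.008, impact vy=-20.032
  bounce: vy ← 0.48·20.032 = 9.615
Arc 2: start y=0.000, vy=9.615 → t=1.962, apex=4.717, x_land=18.876, impact vy=-9.615
  bounce: vy ← 0.48·9.615 = 4.615
Arc 3: start y=0.000, vy=4.615 → t=0.942, apex=1.087, x_land=22.172, impact vy=-4.615
  bounce: vy ← 0.48·4.615 = 2.215
Arc 4: start y=0.000, vy=2.215 → t=0.452, apex=0.250, x_land=23.755, impact vy=-2.215
  bounce: vy ← 0.48·2.215 = 1.063
Arc 5: start y=0.000, vy=1.063 → t=0.217, apex=0.058, x_land=24.514, impact vy=-1.063
  bounce: vy ← 0.48·1.063 = 0.510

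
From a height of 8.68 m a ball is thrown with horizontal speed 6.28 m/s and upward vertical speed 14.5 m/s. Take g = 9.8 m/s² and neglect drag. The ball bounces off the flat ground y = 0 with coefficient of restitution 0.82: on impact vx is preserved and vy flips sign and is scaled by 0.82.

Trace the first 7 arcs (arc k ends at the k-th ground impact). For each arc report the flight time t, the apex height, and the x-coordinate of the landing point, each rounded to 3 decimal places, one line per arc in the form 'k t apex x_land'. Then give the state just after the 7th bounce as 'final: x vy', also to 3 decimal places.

Arc 1: start y=8.680, vy=14.500 → t=3.470, apex=19.407, x_land=21.790, impact vy=-19.503
  bounce: vy ← 0.82·19.503 = 15.993
Arc 2: start y=0.000, vy=15.993 → t=3.264, apex=13.049, x_land=42.287, impact vy=-15.993
  bounce: vy ← 0.82·15.993 = 13.114
Arc 3: start y=0.000, vy=13.114 → t=2.676, apex=8.774, x_land=59.094, impact vy=-13.114
  bounce: vy ← 0.82·13.114 = 10.753
Arc 4: start y=0.000, vy=10.753 → t=2.195, apex=5.900, x_land=72.876, impact vy=-10.753
  bounce: vy ← 0.82·10.753 = 8.818
Arc 5: start y=0.000, vy=8.818 → t=1.800, apex=3.967, x_land=84.177, impact vy=-8.818
  bounce: vy ← 0.82·8.818 = 7.231
Arc 6: start y=0.000, vy=7.231 → t=1.476, apex=2.667, x_land=93.444, impact vy=-7.231
  bounce: vy ← 0.82·7.231 = 5.929
Arc 7: start y=0.000, vy=5.929 → t=1.210, apex=1.794, x_land=101.043, impact vy=-5.929
  bounce: vy ← 0.82·5.929 = 4.862

1 3.470 19.407 21.790
2 3.264 13.049 42.287
3 2.676 8.774 59.094
4 2.195 5.900 72.876
5 1.800 3.967 84.177
6 1.476 2.667 93.444
7 1.210 1.794 101.043
final: 101.043 4.862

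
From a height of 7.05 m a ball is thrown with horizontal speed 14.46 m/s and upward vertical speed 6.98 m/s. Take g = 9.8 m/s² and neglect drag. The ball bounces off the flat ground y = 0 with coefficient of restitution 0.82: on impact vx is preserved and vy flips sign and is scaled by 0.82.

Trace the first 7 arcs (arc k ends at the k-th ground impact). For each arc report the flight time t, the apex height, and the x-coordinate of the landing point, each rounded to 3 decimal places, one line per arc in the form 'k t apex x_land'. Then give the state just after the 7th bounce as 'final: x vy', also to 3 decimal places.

1 2.107 9.536 30.471
2 2.288 6.412 63.553
3 1.876 4.311 90.680
4 1.538 2.899 112.924
5 1.261 1.949 131.165
6 1.034 1.311 146.122
7 0.848 0.881 158.387
final: 158.387 3.408

Arc 1: start y=7.050, vy=6.980 → t=2.107, apex=9.536, x_land=30.471, impact vy=-13.671
  bounce: vy ← 0.82·13.671 = 11.210
Arc 2: start y=0.000, vy=11.210 → t=2.288, apex=6.412, x_land=63.553, impact vy=-11.210
  bounce: vy ← 0.82·11.210 = 9.192
Arc 3: start y=0.000, vy=9.192 → t=1.876, apex=4.311, x_land=90.680, impact vy=-9.192
  bounce: vy ← 0.82·9.192 = 7.538
Arc 4: start y=0.000, vy=7.538 → t=1.538, apex=2.899, x_land=112.924, impact vy=-7.538
  bounce: vy ← 0.82·7.538 = 6.181
Arc 5: start y=0.000, vy=6.181 → t=1.261, apex=1.949, x_land=131.165, impact vy=-6.181
  bounce: vy ← 0.82·6.181 = 5.068
Arc 6: start y=0.000, vy=5.068 → t=1.034, apex=1.311, x_land=146.122, impact vy=-5.068
  bounce: vy ← 0.82·5.068 = 4.156
Arc 7: start y=0.000, vy=4.156 → t=0.848, apex=0.881, x_land=158.387, impact vy=-4.156
  bounce: vy ← 0.82·4.156 = 3.408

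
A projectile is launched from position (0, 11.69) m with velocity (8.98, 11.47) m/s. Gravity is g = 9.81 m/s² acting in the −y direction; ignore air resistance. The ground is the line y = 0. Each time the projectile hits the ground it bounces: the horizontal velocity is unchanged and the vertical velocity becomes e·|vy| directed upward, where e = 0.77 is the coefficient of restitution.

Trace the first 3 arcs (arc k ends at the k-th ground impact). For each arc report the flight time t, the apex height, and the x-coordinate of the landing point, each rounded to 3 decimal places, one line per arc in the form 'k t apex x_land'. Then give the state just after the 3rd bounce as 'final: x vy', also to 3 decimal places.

1 3.106 18.395 27.890
2 2.982 10.907 54.671
3 2.296 6.467 75.293
final: 75.293 8.673

Arc 1: start y=11.690, vy=11.470 → t=3.106, apex=18.395, x_land=27.890, impact vy=-18.998
  bounce: vy ← 0.77·18.998 = 14.628
Arc 2: start y=0.000, vy=14.628 → t=2.982, apex=10.907, x_land=54.671, impact vy=-14.628
  bounce: vy ← 0.77·14.628 = 11.264
Arc 3: start y=0.000, vy=11.264 → t=2.296, apex=6.467, x_land=75.293, impact vy=-11.264
  bounce: vy ← 0.77·11.264 = 8.673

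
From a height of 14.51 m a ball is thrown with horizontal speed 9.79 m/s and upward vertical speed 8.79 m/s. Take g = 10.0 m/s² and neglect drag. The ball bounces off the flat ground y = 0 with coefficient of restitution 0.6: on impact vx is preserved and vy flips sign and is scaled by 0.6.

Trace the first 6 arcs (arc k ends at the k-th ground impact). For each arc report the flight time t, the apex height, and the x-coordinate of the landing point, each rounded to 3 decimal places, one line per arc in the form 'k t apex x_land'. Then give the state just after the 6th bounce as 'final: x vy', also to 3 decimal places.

1 2.796 18.373 27.372
2 2.300 6.614 49.892
3 1.380 2.381 63.404
4 0.828 0.857 71.512
5 0.497 0.309 76.376
6 0.298 0.111 79.295
final: 79.295 0.894

Arc 1: start y=14.510, vy=8.790 → t=2.796, apex=18.373, x_land=27.372, impact vy=-19.169
  bounce: vy ← 0.6·19.169 = 11.502
Arc 2: start y=0.000, vy=11.502 → t=2.300, apex=6.614, x_land=49.892, impact vy=-11.502
  bounce: vy ← 0.6·11.502 = 6.901
Arc 3: start y=0.000, vy=6.901 → t=1.380, apex=2.381, x_land=63.404, impact vy=-6.901
  bounce: vy ← 0.6·6.901 = 4.141
Arc 4: start y=0.000, vy=4.141 → t=0.828, apex=0.857, x_land=71.512, impact vy=-4.141
  bounce: vy ← 0.6·4.141 = 2.484
Arc 5: start y=0.000, vy=2.484 → t=0.497, apex=0.309, x_land=76.376, impact vy=-2.484
  bounce: vy ← 0.6·2.484 = 1.491
Arc 6: start y=0.000, vy=1.491 → t=0.298, apex=0.111, x_land=79.295, impact vy=-1.491
  bounce: vy ← 0.6·1.491 = 0.894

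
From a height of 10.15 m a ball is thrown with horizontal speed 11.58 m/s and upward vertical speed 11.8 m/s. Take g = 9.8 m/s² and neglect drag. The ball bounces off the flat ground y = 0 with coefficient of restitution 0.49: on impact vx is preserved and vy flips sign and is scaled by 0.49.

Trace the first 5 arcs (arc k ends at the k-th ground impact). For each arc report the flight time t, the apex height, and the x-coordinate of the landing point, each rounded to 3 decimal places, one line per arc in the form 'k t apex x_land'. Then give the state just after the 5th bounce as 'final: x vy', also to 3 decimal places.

1 3.081 17.254 35.673
2 1.839 4.143 56.968
3 0.901 0.995 67.403
4 0.442 0.239 72.516
5 0.216 0.057 75.021
final: 75.021 0.519

Arc 1: start y=10.150, vy=11.800 → t=3.081, apex=17.254, x_land=35.673, impact vy=-18.390
  bounce: vy ← 0.49·18.390 = 9.011
Arc 2: start y=0.000, vy=9.011 → t=1.839, apex=4.143, x_land=56.968, impact vy=-9.011
  bounce: vy ← 0.49·9.011 = 4.415
Arc 3: start y=0.000, vy=4.415 → t=0.901, apex=0.995, x_land=67.403, impact vy=-4.415
  bounce: vy ← 0.49·4.415 = 2.164
Arc 4: start y=0.000, vy=2.164 → t=0.442, apex=0.239, x_land=72.516, impact vy=-2.164
  bounce: vy ← 0.49·2.164 = 1.060
Arc 5: start y=0.000, vy=1.060 → t=0.216, apex=0.057, x_land=75.021, impact vy=-1.060
  bounce: vy ← 0.49·1.060 = 0.519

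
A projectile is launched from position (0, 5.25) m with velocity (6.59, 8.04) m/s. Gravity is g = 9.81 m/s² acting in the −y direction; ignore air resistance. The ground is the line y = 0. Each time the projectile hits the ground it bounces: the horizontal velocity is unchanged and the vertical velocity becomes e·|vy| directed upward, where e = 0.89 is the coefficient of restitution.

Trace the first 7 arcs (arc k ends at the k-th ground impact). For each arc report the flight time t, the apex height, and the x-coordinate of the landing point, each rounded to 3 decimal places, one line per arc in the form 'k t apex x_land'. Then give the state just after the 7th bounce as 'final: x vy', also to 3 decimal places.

Arc 1: start y=5.250, vy=8.040 → t=2.139, apex=8.545, x_land=14.099, impact vy=-12.948
  bounce: vy ← 0.89·12.948 = 11.524
Arc 2: start y=0.000, vy=11.524 → t=2.349, apex=6.768, x_land=29.581, impact vy=-11.524
  bounce: vy ← 0.89·11.524 = 10.256
Arc 3: start y=0.000, vy=10.256 → t=2.091, apex=5.361, x_land=43.360, impact vy=-10.256
  bounce: vy ← 0.89·10.256 = 9.128
Arc 4: start y=0.000, vy=9.128 → t=1.861, apex=4.247, x_land=55.624, impact vy=-9.128
  bounce: vy ← 0.89·9.128 = 8.124
Arc 5: start y=0.000, vy=8.124 → t=1.656, apex=3.364, x_land=66.538, impact vy=-8.124
  bounce: vy ← 0.89·8.124 = 7.230
Arc 6: start y=0.000, vy=7.230 → t=1.474, apex=2.664, x_land=76.252, impact vy=-7.230
  bounce: vy ← 0.89·7.230 = 6.435
Arc 7: start y=0.000, vy=6.435 → t=1.312, apex=2.110, x_land=84.898, impact vy=-6.435
  bounce: vy ← 0.89·6.435 = 5.727

1 2.139 8.545 14.099
2 2.349 6.768 29.581
3 2.091 5.361 43.360
4 1.861 4.247 55.624
5 1.656 3.364 66.538
6 1.474 2.664 76.252
7 1.312 2.110 84.898
final: 84.898 5.727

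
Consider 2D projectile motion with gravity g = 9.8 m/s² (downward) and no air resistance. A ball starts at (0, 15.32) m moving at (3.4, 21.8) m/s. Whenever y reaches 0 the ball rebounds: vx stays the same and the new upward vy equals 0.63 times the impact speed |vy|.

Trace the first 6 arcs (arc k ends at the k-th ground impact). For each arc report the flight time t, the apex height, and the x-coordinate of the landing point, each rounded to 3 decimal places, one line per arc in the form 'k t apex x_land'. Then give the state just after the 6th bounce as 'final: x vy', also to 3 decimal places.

1 5.066 39.567 17.225
2 3.580 15.704 29.398
3 2.256 6.233 37.068
4 1.421 2.474 41.899
5 0.895 0.982 44.943
6 0.564 0.390 46.861
final: 46.861 1.741

Arc 1: start y=15.320, vy=21.800 → t=5.066, apex=39.567, x_land=17.225, impact vy=-27.848
  bounce: vy ← 0.63·27.848 = 17.544
Arc 2: start y=0.000, vy=17.544 → t=3.580, apex=15.704, x_land=29.398, impact vy=-17.544
  bounce: vy ← 0.63·17.544 = 11.053
Arc 3: start y=0.000, vy=11.053 → t=2.256, apex=6.233, x_land=37.068, impact vy=-11.053
  bounce: vy ← 0.63·11.053 = 6.963
Arc 4: start y=0.000, vy=6.963 → t=1.421, apex=2.474, x_land=41.899, impact vy=-6.963
  bounce: vy ← 0.63·6.963 = 4.387
Arc 5: start y=0.000, vy=4.387 → t=0.895, apex=0.982, x_land=44.943, impact vy=-4.387
  bounce: vy ← 0.63·4.387 = 2.764
Arc 6: start y=0.000, vy=2.764 → t=0.564, apex=0.390, x_land=46.861, impact vy=-2.764
  bounce: vy ← 0.63·2.764 = 1.741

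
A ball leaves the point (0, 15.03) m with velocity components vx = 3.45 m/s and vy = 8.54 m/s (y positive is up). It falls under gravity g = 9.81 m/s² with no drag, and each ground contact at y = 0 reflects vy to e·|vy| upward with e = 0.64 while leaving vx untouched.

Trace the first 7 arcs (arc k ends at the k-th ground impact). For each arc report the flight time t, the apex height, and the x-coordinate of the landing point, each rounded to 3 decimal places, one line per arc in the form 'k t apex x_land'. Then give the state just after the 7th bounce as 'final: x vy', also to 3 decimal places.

Arc 1: start y=15.030, vy=8.540 → t=2.826, apex=18.747, x_land=9.748, impact vy=-19.179
  bounce: vy ← 0.64·19.179 = 12.274
Arc 2: start y=0.000, vy=12.274 → t=2.502, apex=7.679, x_land=18.381, impact vy=-12.274
  bounce: vy ← 0.64·12.274 = 7.856
Arc 3: start y=0.000, vy=7.856 → t=1.602, apex=3.145, x_land=23.907, impact vy=-7.856
  bounce: vy ← 0.64·7.856 = 5.028
Arc 4: start y=0.000, vy=5.028 → t=1.025, apex=1.288, x_land=27.443, impact vy=-5.028
  bounce: vy ← 0.64·5.028 = 3.218
Arc 5: start y=0.000, vy=3.218 → t=0.656, apex=0.528, x_land=29.706, impact vy=-3.218
  bounce: vy ← 0.64·3.218 = 2.059
Arc 6: start y=0.000, vy=2.059 → t=0.420, apex=0.216, x_land=31.155, impact vy=-2.059
  bounce: vy ← 0.64·2.059 = 1.318
Arc 7: start y=0.000, vy=1.318 → t=0.269, apex=0.089, x_land=32.082, impact vy=-1.318
  bounce: vy ← 0.64·1.318 = 0.843

1 2.826 18.747 9.748
2 2.502 7.679 18.381
3 1.602 3.145 23.907
4 1.025 1.288 27.443
5 0.656 0.528 29.706
6 0.420 0.216 31.155
7 0.269 0.089 32.082
final: 32.082 0.843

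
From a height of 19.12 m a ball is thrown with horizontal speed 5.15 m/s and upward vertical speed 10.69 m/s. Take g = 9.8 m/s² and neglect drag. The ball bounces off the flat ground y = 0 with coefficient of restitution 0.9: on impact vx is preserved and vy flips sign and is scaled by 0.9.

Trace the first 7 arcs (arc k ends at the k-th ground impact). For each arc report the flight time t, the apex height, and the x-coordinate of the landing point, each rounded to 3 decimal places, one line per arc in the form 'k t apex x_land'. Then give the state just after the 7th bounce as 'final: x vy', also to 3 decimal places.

1 3.347 24.950 17.239
2 4.062 20.210 38.157
3 3.656 16.370 56.983
4 3.290 13.260 73.927
5 2.961 10.740 89.176
6 2.665 8.700 102.900
7 2.398 7.047 115.252
final: 115.252 10.577

Arc 1: start y=19.120, vy=10.690 → t=3.347, apex=24.950, x_land=17.239, impact vy=-22.114
  bounce: vy ← 0.9·22.114 = 19.903
Arc 2: start y=0.000, vy=19.903 → t=4.062, apex=20.210, x_land=38.157, impact vy=-19.903
  bounce: vy ← 0.9·19.903 = 17.912
Arc 3: start y=0.000, vy=17.912 → t=3.656, apex=16.370, x_land=56.983, impact vy=-17.912
  bounce: vy ← 0.9·17.912 = 16.121
Arc 4: start y=0.000, vy=16.121 → t=3.290, apex=13.260, x_land=73.927, impact vy=-16.121
  bounce: vy ← 0.9·16.121 = 14.509
Arc 5: start y=0.000, vy=14.509 → t=2.961, apex=10.740, x_land=89.176, impact vy=-14.509
  bounce: vy ← 0.9·14.509 = 13.058
Arc 6: start y=0.000, vy=13.058 → t=2.665, apex=8.700, x_land=102.900, impact vy=-13.058
  bounce: vy ← 0.9·13.058 = 11.752
Arc 7: start y=0.000, vy=11.752 → t=2.398, apex=7.047, x_land=115.252, impact vy=-11.752
  bounce: vy ← 0.9·11.752 = 10.577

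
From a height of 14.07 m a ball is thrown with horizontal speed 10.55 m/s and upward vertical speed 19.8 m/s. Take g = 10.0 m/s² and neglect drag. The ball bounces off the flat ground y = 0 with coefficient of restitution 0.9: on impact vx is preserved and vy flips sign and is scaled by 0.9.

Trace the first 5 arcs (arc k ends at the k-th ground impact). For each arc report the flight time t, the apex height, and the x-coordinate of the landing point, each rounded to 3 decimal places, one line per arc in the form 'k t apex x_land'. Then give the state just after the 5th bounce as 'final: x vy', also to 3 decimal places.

Arc 1: start y=14.070, vy=19.800 → t=4.575, apex=33.672, x_land=48.267, impact vy=-25.951
  bounce: vy ← 0.9·25.951 = 23.356
Arc 2: start y=0.000, vy=23.356 → t=4.671, apex=27.274, x_land=97.547, impact vy=-23.356
  bounce: vy ← 0.9·23.356 = 21.020
Arc 3: start y=0.000, vy=21.020 → t=4.204, apex=22.092, x_land=141.900, impact vy=-21.020
  bounce: vy ← 0.9·21.020 = 18.918
Arc 4: start y=0.000, vy=18.918 → t=3.784, apex=17.895, x_land=181.817, impact vy=-18.918
  bounce: vy ← 0.9·18.918 = 17.026
Arc 5: start y=0.000, vy=17.026 → t=3.405, apex=14.495, x_land=217.742, impact vy=-17.026
  bounce: vy ← 0.9·17.026 = 15.324

1 4.575 33.672 48.267
2 4.671 27.274 97.547
3 4.204 22.092 141.900
4 3.784 17.895 181.817
5 3.405 14.495 217.742
final: 217.742 15.324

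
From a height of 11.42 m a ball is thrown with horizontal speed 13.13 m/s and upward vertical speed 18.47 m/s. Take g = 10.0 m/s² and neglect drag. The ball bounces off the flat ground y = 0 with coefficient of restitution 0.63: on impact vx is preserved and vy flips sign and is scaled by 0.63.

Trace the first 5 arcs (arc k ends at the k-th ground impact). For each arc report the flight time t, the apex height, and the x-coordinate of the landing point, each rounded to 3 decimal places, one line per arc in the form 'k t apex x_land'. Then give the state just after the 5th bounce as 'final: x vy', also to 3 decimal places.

Arc 1: start y=11.420, vy=18.470 → t=4.234, apex=28.477, x_land=55.586, impact vy=-23.865
  bounce: vy ← 0.63·23.865 = 15.035
Arc 2: start y=0.000, vy=15.035 → t=3.007, apex=11.303, x_land=95.068, impact vy=-15.035
  bounce: vy ← 0.63·15.035 = 9.472
Arc 3: start y=0.000, vy=9.472 → t=1.894, apex=4.486, x_land=119.941, impact vy=-9.472
  bounce: vy ← 0.63·9.472 = 5.967
Arc 4: start y=0.000, vy=5.967 → t=1.193, apex=1.780, x_land=135.612, impact vy=-5.967
  bounce: vy ← 0.63·5.967 = 3.759
Arc 5: start y=0.000, vy=3.759 → t=0.752, apex=0.707, x_land=145.484, impact vy=-3.759
  bounce: vy ← 0.63·3.759 = 2.368

1 4.234 28.477 55.586
2 3.007 11.303 95.068
3 1.894 4.486 119.941
4 1.193 1.780 135.612
5 0.752 0.707 145.484
final: 145.484 2.368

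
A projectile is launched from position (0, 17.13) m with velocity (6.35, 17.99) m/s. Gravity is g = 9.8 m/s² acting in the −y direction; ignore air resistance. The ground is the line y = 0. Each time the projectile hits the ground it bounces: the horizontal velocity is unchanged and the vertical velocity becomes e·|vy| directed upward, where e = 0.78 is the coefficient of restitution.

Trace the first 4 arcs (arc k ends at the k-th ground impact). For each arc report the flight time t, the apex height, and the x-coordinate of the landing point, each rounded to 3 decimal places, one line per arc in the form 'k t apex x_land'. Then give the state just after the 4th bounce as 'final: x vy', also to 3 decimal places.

Arc 1: start y=17.130, vy=17.990 → t=4.456, apex=33.642, x_land=28.295, impact vy=-25.679
  bounce: vy ← 0.78·25.679 = 20.029
Arc 2: start y=0.000, vy=20.029 → t=4.088, apex=20.468, x_land=54.252, impact vy=-20.029
  bounce: vy ← 0.78·20.029 = 15.623
Arc 3: start y=0.000, vy=15.623 → t=3.188, apex=12.453, x_land=74.498, impact vy=-15.623
  bounce: vy ← 0.78·15.623 = 12.186
Arc 4: start y=0.000, vy=12.186 → t=2.487, apex=7.576, x_land=90.289, impact vy=-12.186
  bounce: vy ← 0.78·12.186 = 9.505

1 4.456 33.642 28.295
2 4.088 20.468 54.252
3 3.188 12.453 74.498
4 2.487 7.576 90.289
final: 90.289 9.505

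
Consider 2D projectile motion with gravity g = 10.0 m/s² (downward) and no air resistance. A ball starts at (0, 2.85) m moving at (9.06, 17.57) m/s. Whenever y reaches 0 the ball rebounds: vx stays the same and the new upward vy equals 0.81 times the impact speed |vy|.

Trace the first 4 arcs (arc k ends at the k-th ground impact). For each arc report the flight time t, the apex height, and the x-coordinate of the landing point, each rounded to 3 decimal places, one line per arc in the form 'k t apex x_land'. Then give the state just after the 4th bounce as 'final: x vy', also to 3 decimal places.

Arc 1: start y=2.850, vy=17.570 → t=3.669, apex=18.285, x_land=33.244, impact vy=-19.123
  bounce: vy ← 0.81·19.123 = 15.490
Arc 2: start y=0.000, vy=15.490 → t=3.098, apex=11.997, x_land=61.312, impact vy=-15.490
  bounce: vy ← 0.81·15.490 = 12.547
Arc 3: start y=0.000, vy=12.547 → t=2.509, apex=7.871, x_land=84.047, impact vy=-12.547
  bounce: vy ← 0.81·12.547 = 10.163
Arc 4: start y=0.000, vy=10.163 → t=2.033, apex=5.164, x_land=102.462, impact vy=-10.163
  bounce: vy ← 0.81·10.163 = 8.232

1 3.669 18.285 33.244
2 3.098 11.997 61.312
3 2.509 7.871 84.047
4 2.033 5.164 102.462
final: 102.462 8.232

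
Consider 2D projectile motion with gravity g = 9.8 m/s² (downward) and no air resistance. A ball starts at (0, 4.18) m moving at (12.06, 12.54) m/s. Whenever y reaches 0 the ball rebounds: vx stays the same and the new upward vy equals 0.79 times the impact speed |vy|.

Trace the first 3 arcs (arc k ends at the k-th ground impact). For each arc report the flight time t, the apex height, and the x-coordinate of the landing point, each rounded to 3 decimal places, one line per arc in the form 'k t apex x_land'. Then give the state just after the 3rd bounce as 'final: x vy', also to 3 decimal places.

Arc 1: start y=4.180, vy=12.540 → t=2.858, apex=12.203, x_land=34.464, impact vy=-15.465
  bounce: vy ← 0.79·15.465 = 12.218
Arc 2: start y=0.000, vy=12.218 → t=2.493, apex=7.616, x_land=64.534, impact vy=-12.218
  bounce: vy ← 0.79·12.218 = 9.652
Arc 3: start y=0.000, vy=9.652 → t=1.970, apex=4.753, x_land=88.290, impact vy=-9.652
  bounce: vy ← 0.79·9.652 = 7.625

1 2.858 12.203 34.464
2 2.493 7.616 64.534
3 1.970 4.753 88.290
final: 88.290 7.625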